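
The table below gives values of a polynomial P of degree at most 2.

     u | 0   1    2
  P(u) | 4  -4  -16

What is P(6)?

Write P(u) = au^2 + bu + c. Substituting each data point gives a linear system:
  c = 4
  a + b + c = -4
  4a + 2b + c = -16
Solving the system yields a = -2, b = -6, c = 4.
So P(u) = -2u² - 6u + 4.
Then P(6) = -104.

-104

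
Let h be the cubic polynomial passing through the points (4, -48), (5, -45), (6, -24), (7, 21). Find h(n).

Write h(n) = an^3 + bn^2 + cn + d. Substituting each data point gives a linear system:
  64a + 16b + 4c + d = -48
  125a + 25b + 5c + d = -45
  216a + 36b + 6c + d = -24
  343a + 49b + 7c + d = 21
Solving the system yields a = 1, b = -6, c = -4, d = 0.
So h(n) = n^3 - 6n^2 - 4n.
Check: h(6) = -24. ✓

h(n) = n^3 - 6n^2 - 4n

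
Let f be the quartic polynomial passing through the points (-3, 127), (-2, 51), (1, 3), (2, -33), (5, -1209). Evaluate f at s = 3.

-179

Write f(s) = as^4 + bs^3 + cs^2 + ds + e. Substituting each data point gives a linear system:
  81a - 27b + 9c - 3d + e = 127
  16a - 8b + 4c - 2d + e = 51
  a + b + c + d + e = 3
  16a + 8b + 4c + 2d + e = -33
  625a + 125b + 25c + 5d + e = -1209
Solving the system yields a = -1, b = -6, c = 6, d = 3, e = 1.
So f(s) = -s^4 - 6s^3 + 6s^2 + 3s + 1.
Then f(3) = -179.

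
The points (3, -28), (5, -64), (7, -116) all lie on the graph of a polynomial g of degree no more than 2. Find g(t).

g(t) = -2t^2 - 2t - 4

Write g(t) = at^2 + bt + c. Substituting each data point gives a linear system:
  9a + 3b + c = -28
  25a + 5b + c = -64
  49a + 7b + c = -116
Solving the system yields a = -2, b = -2, c = -4.
So g(t) = -2t^2 - 2t - 4.
Check: g(5) = -64. ✓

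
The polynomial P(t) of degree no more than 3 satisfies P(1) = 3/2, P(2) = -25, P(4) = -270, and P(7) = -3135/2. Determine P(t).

Write P(t) = at^3 + bt^2 + ct + d. Substituting each data point gives a linear system:
  a + b + c + d = 3/2
  8a + 4b + 2c + d = -25
  64a + 16b + 4c + d = -270
  343a + 49b + 7c + d = -3135/2
Solving the system yields a = -5, b = 3, c = -1/2, d = 4.
So P(t) = -5t^3 + 3t^2 - (1/2)t + 4.
Check: P(7) = -3135/2. ✓

P(t) = -5t^3 + 3t^2 - (1/2)t + 4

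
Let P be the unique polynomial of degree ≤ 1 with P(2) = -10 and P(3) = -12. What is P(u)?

Write P(u) = au + b. Substituting each data point gives a linear system:
  2a + b = -10
  3a + b = -12
Solving the system yields a = -2, b = -6.
So P(u) = -2u - 6.
Check: P(3) = -12. ✓

P(u) = -2u - 6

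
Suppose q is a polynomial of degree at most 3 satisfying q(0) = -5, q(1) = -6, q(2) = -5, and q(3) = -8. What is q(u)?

q(u) = -u^3 + 4u^2 - 4u - 5

Write q(u) = au^3 + bu^2 + cu + d. Substituting each data point gives a linear system:
  d = -5
  a + b + c + d = -6
  8a + 4b + 2c + d = -5
  27a + 9b + 3c + d = -8
Solving the system yields a = -1, b = 4, c = -4, d = -5.
So q(u) = -u³ + 4u² - 4u - 5.
Check: q(2) = -5. ✓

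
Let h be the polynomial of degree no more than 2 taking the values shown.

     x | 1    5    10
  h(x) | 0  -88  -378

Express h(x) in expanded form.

Using the Lagrange interpolation formula with nodes 1, 5, 10:
  L_0(x) = (x - 5)(x - 10) / 36
  L_1(x) = (x - 1)(x - 10) / -20
  L_2(x) = (x - 1)(x - 5) / 45
Then h(x) = 0·L_0(x) - 88·L_1(x) - 378·L_2(x).
Expanding and collecting terms gives h(x) = -4x² + 2x + 2.
Check: h(5) = -88. ✓

h(x) = -4x^2 + 2x + 2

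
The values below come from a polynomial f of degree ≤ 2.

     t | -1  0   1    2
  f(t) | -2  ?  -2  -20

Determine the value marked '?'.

4

On equispaced nodes a degree-2 polynomial has vanishing third forward difference, so
  - f(-1) + 3·f(0) - 3·f(1) + f(2) = 0.
Substituting the known values and solving for f(0):
  3·f(0) = 12
  f(0) = 4.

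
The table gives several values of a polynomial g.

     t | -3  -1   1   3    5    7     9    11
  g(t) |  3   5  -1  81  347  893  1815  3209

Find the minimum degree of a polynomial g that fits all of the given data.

3

Forward differences of the values at t = -3, -1, 1, 3, 5, 7, 9, 11:
  g  : 3  5  -1  81  347  893  1815  3209
  Δ  : 2  -6  82  266  546  922  1394
  Δ^2: -8  88  184  280  376  472
  Δ^3: 96  96  96  96  96
  Δ^4: 0  0  0  0
  Δ^5: 0  0  0
  Δ^6: 0  0
  Δ^7: 0
The third differences are constant (96) and nonzero, while all higher differences vanish, so the minimal degree is 3.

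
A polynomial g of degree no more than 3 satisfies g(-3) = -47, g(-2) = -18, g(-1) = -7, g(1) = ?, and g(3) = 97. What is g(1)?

9

The 4 known points determine the degree-3 polynomial uniquely.
Write g(u) = au^3 + bu^2 + cu + d. Substituting each data point gives a linear system:
  -27a + 9b - 3c + d = -47
  -8a + 4b - 2c + d = -18
  -a + b - c + d = -7
  27a + 9b + 3c + d = 97
Solving the system yields a = 2, b = 3, c = 6, d = -2.
So g(u) = 2u^3 + 3u^2 + 6u - 2.
Then g(1) = 9.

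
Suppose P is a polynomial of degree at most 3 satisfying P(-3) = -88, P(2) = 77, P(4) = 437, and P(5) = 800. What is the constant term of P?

Write P(u) = au^3 + bu^2 + cu + d. Substituting each data point gives a linear system:
  -27a + 9b - 3c + d = -88
  8a + 4b + 2c + d = 77
  64a + 16b + 4c + d = 437
  125a + 25b + 5c + d = 800
Solving the system yields a = 5, b = 6, c = 4, d = 5.
So P(u) = 5u^3 + 6u^2 + 4u + 5.
The constant term is 5.

5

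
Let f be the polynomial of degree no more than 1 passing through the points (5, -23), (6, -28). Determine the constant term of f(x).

2

Write f(x) = ax + b. Substituting each data point gives a linear system:
  5a + b = -23
  6a + b = -28
Solving the system yields a = -5, b = 2.
So f(x) = -5x + 2.
The constant term is 2.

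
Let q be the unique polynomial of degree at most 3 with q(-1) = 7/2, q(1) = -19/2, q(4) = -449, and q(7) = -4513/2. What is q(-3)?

257/2

Write q(n) = an^3 + bn^2 + cn + d. Substituting each data point gives a linear system:
  -a + b - c + d = 7/2
  a + b + c + d = -19/2
  64a + 16b + 4c + d = -449
  343a + 49b + 7c + d = -4513/2
Solving the system yields a = -6, b = -4, c = -1/2, d = 1.
So q(n) = -6n^3 - 4n^2 - (1/2)n + 1.
Then q(-3) = 257/2.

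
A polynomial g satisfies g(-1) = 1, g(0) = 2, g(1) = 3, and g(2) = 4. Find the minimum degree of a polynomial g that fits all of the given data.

1

Forward differences of the values at n = -1, 0, 1, 2:
  g  : 1  2  3  4
  Δ  : 1  1  1
  Δ^2: 0  0
  Δ^3: 0
The first differences are constant (1) and nonzero, while all higher differences vanish, so the minimal degree is 1.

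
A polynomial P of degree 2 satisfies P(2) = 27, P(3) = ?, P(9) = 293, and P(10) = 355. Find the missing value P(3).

The 3 known points determine the degree-2 polynomial uniquely.
Write P(x) = ax^2 + bx + c. Substituting each data point gives a linear system:
  4a + 2b + c = 27
  81a + 9b + c = 293
  100a + 10b + c = 355
Solving the system yields a = 3, b = 5, c = 5.
So P(x) = 3x^2 + 5x + 5.
Then P(3) = 47.

47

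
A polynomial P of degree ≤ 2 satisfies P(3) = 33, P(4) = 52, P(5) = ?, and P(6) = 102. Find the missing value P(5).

On equispaced nodes a degree-2 polynomial has vanishing third forward difference, so
  - P(3) + 3·P(4) - 3·P(5) + P(6) = 0.
Substituting the known values and solving for P(5):
  -3·P(5) = -225
  P(5) = 75.

75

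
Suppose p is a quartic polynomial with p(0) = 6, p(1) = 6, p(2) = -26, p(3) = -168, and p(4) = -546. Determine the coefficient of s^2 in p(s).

Write p(s) = as^4 + bs^3 + cs^2 + ds + e. Substituting each data point gives a linear system:
  e = 6
  a + b + c + d + e = 6
  16a + 8b + 4c + 2d + e = -26
  81a + 27b + 9c + 3d + e = -168
  256a + 64b + 16c + 4d + e = -546
Solving the system yields a = -2, b = -1, c = 1, d = 2, e = 6.
So p(s) = -2s^4 - s^3 + s^2 + 2s + 6.
The coefficient of s^2 is 1.

1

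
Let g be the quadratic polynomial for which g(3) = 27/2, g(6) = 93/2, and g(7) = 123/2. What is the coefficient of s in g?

Write g(s) = as^2 + bs + c. Substituting each data point gives a linear system:
  9a + 3b + c = 27/2
  36a + 6b + c = 93/2
  49a + 7b + c = 123/2
Solving the system yields a = 1, b = 2, c = -3/2.
So g(s) = s^2 + 2s - 3/2.
The coefficient of s is 2.

2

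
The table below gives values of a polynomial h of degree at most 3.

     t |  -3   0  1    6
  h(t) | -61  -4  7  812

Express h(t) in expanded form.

h(t) = 3t^3 + 4t^2 + 4t - 4

Write h(t) = at^3 + bt^2 + ct + d. Substituting each data point gives a linear system:
  -27a + 9b - 3c + d = -61
  d = -4
  a + b + c + d = 7
  216a + 36b + 6c + d = 812
Solving the system yields a = 3, b = 4, c = 4, d = -4.
So h(t) = 3t³ + 4t² + 4t - 4.
Check: h(6) = 812. ✓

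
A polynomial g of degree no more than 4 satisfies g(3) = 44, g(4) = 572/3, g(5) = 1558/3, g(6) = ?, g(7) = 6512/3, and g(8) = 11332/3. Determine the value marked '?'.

1136

On equispaced nodes a degree-4 polynomial has vanishing fifth forward difference, so
  - g(3) + 5·g(4) - 10·g(5) + 10·g(6) - 5·g(7) + g(8) = 0.
Substituting the known values and solving for g(6):
  10·g(6) = 11360
  g(6) = 1136.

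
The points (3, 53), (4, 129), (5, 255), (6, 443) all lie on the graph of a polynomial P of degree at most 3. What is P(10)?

Forward differences of the values at s = 3, 4, 5, 6:
  P  : 53  129  255  443
  Δ  : 76  126  188
  Δ^2: 50  62
  Δ^3: 12
The third differences are constant, confirming degree 3.
Interpolating (Newton forward form) and evaluating at s = 10 gives P(10) = 2055.

2055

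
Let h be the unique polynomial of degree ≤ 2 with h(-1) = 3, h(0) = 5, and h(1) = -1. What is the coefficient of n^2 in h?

-4

Write h(n) = an^2 + bn + c. Substituting each data point gives a linear system:
  a - b + c = 3
  c = 5
  a + b + c = -1
Solving the system yields a = -4, b = -2, c = 5.
So h(n) = -4n^2 - 2n + 5.
The leading coefficient is -4.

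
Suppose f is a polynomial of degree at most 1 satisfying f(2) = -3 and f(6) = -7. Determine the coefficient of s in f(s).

Write f(s) = as + b. Substituting each data point gives a linear system:
  2a + b = -3
  6a + b = -7
Solving the system yields a = -1, b = -1.
So f(s) = -s - 1.
The leading coefficient is -1.

-1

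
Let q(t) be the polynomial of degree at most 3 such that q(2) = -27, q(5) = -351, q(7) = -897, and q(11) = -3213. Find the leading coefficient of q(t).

Write q(t) = at^3 + bt^2 + ct + d. Substituting each data point gives a linear system:
  8a + 4b + 2c + d = -27
  125a + 25b + 5c + d = -351
  343a + 49b + 7c + d = -897
  1331a + 121b + 11c + d = -3213
Solving the system yields a = -2, b = -5, c = 5, d = -1.
So q(t) = -2t³ - 5t² + 5t - 1.
The leading coefficient is -2.

-2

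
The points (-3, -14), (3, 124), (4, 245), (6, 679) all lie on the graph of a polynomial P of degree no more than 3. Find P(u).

Write P(u) = au^3 + bu^2 + cu + d. Substituting each data point gives a linear system:
  -27a + 9b - 3c + d = -14
  27a + 9b + 3c + d = 124
  64a + 16b + 4c + d = 245
  216a + 36b + 6c + d = 679
Solving the system yields a = 2, b = 6, c = 5, d = 1.
So P(u) = 2u^3 + 6u^2 + 5u + 1.
Check: P(3) = 124. ✓

P(u) = 2u^3 + 6u^2 + 5u + 1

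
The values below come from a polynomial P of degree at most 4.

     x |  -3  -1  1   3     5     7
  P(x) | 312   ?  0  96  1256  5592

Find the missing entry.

8

On equispaced nodes a degree-4 polynomial has vanishing fifth forward difference, so
  - P(-3) + 5·P(-1) - 10·P(1) + 10·P(3) - 5·P(5) + P(7) = 0.
Substituting the known values and solving for P(-1):
  5·P(-1) = 40
  P(-1) = 8.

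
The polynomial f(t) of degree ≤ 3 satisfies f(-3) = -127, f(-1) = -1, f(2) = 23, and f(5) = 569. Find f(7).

1623

Using the Lagrange interpolation formula with nodes -3, -1, 2, 5:
  L_0(t) = (t + 1)(t - 2)(t - 5) / -80
  L_1(t) = (t + 3)(t - 2)(t - 5) / 36
  L_2(t) = (t + 3)(t + 1)(t - 5) / -45
  L_3(t) = (t + 3)(t + 1)(t - 2) / 144
Then f(t) = -127·L_0(t) - 1·L_1(t) + 23·L_2(t) + 569·L_3(t).
Expanding and collecting terms gives f(t) = 5t^3 - t^2 - 6t - 1.
Evaluating at t = 7: f(7) = 1623.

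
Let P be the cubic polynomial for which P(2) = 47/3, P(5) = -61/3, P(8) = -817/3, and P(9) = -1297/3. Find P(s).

P(s) = -s^3 + 3s^2 + 6s - 1/3

Using the Lagrange interpolation formula with nodes 2, 5, 8, 9:
  L_0(s) = (s - 5)(s - 8)(s - 9) / -126
  L_1(s) = (s - 2)(s - 8)(s - 9) / 36
  L_2(s) = (s - 2)(s - 5)(s - 9) / -18
  L_3(s) = (s - 2)(s - 5)(s - 8) / 28
Then P(s) = 47/3·L_0(s) - 61/3·L_1(s) - 817/3·L_2(s) - 1297/3·L_3(s).
Expanding and collecting terms gives P(s) = -s^3 + 3s^2 + 6s - 1/3.
Check: P(2) = 47/3. ✓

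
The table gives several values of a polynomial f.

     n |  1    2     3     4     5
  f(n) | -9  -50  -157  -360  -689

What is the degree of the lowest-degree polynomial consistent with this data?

3

Forward differences of the values at n = 1, 2, 3, 4, 5:
  f  : -9  -50  -157  -360  -689
  Δ  : -41  -107  -203  -329
  Δ^2: -66  -96  -126
  Δ^3: -30  -30
  Δ^4: 0
The third differences are constant (-30) and nonzero, while all higher differences vanish, so the minimal degree is 3.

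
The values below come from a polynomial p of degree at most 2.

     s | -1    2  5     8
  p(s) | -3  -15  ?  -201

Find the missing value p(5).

-81

The 3 known points determine the degree-2 polynomial uniquely.
Write p(s) = as^2 + bs + c. Substituting each data point gives a linear system:
  a - b + c = -3
  4a + 2b + c = -15
  64a + 8b + c = -201
Solving the system yields a = -3, b = -1, c = -1.
So p(s) = -3s^2 - s - 1.
Then p(5) = -81.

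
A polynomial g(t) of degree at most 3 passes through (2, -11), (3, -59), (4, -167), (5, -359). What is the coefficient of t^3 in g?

-4

Write g(t) = at^3 + bt^2 + ct + d. Substituting each data point gives a linear system:
  8a + 4b + 2c + d = -11
  27a + 9b + 3c + d = -59
  64a + 16b + 4c + d = -167
  125a + 25b + 5c + d = -359
Solving the system yields a = -4, b = 6, c = -2, d = 1.
So g(t) = -4t³ + 6t² - 2t + 1.
The leading coefficient is -4.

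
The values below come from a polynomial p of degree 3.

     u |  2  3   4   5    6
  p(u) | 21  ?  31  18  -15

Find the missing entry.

On equispaced nodes a degree-3 polynomial has vanishing fourth forward difference, so
  p(2) - 4·p(3) + 6·p(4) - 4·p(5) + p(6) = 0.
Substituting the known values and solving for p(3):
  -4·p(3) = -120
  p(3) = 30.

30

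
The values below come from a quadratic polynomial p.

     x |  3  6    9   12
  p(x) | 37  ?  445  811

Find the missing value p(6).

187

On equispaced nodes a degree-2 polynomial has vanishing third forward difference, so
  - p(3) + 3·p(6) - 3·p(9) + p(12) = 0.
Substituting the known values and solving for p(6):
  3·p(6) = 561
  p(6) = 187.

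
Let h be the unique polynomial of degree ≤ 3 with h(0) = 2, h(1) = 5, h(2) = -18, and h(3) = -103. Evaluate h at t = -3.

Forward differences of the values at t = 0, 1, 2, 3:
  h  : 2  5  -18  -103
  Δ  : 3  -23  -85
  Δ^2: -26  -62
  Δ^3: -36
The third differences are constant, confirming degree 3.
Interpolating (Newton forward form) and evaluating at t = -3 gives h(-3) = 197.

197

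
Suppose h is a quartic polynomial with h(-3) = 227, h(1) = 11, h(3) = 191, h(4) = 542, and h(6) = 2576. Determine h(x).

h(x) = 2x^4 - x^3 + 5x^2 + 3x + 2

Write h(x) = ax^4 + bx^3 + cx^2 + dx + e. Substituting each data point gives a linear system:
  81a - 27b + 9c - 3d + e = 227
  a + b + c + d + e = 11
  81a + 27b + 9c + 3d + e = 191
  256a + 64b + 16c + 4d + e = 542
  1296a + 216b + 36c + 6d + e = 2576
Solving the system yields a = 2, b = -1, c = 5, d = 3, e = 2.
So h(x) = 2x^4 - x^3 + 5x^2 + 3x + 2.
Check: h(6) = 2576. ✓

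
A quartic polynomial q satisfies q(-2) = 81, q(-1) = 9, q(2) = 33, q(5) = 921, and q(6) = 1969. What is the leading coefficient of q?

Write q(t) = at^4 + bt^3 + ct^2 + dt + e. Substituting each data point gives a linear system:
  16a - 8b + 4c - 2d + e = 81
  a - b + c - d + e = 9
  16a + 8b + 4c + 2d + e = 33
  625a + 125b + 25c + 5d + e = 921
  1296a + 216b + 36c + 6d + e = 1969
Solving the system yields a = 2, b = -4, c = 6, d = 4, e = 1.
So q(t) = 2t⁴ - 4t³ + 6t² + 4t + 1.
The leading coefficient is 2.

2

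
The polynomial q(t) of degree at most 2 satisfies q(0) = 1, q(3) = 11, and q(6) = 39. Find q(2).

17/3

Write q(t) = at^2 + bt + c. Substituting each data point gives a linear system:
  c = 1
  9a + 3b + c = 11
  36a + 6b + c = 39
Solving the system yields a = 1, b = 1/3, c = 1.
So q(t) = t² + (1/3)t + 1.
Then q(2) = 17/3.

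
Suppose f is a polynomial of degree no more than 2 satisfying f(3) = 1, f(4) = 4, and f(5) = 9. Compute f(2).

0

Using the Lagrange interpolation formula with nodes 3, 4, 5:
  L_0(x) = (x - 4)(x - 5) / 2
  L_1(x) = (x - 3)(x - 5) / -1
  L_2(x) = (x - 3)(x - 4) / 2
Then f(x) = 1·L_0(x) + 4·L_1(x) + 9·L_2(x).
Expanding and collecting terms gives f(x) = x² - 4x + 4.
Evaluating at x = 2: f(2) = 0.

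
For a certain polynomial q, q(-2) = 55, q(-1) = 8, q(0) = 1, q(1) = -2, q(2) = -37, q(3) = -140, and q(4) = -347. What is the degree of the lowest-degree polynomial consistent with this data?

3

Forward differences of the values at x = -2, -1, 0, 1, 2, 3, 4:
  q  : 55  8  1  -2  -37  -140  -347
  Δ  : -47  -7  -3  -35  -103  -207
  Δ^2: 40  4  -32  -68  -104
  Δ^3: -36  -36  -36  -36
  Δ^4: 0  0  0
  Δ^5: 0  0
  Δ^6: 0
The third differences are constant (-36) and nonzero, while all higher differences vanish, so the minimal degree is 3.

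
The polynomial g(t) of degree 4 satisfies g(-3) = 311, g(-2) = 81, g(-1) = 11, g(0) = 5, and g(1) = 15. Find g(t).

Write g(t) = at^4 + bt^3 + ct^2 + dt + e. Substituting each data point gives a linear system:
  81a - 27b + 9c - 3d + e = 311
  16a - 8b + 4c - 2d + e = 81
  a - b + c - d + e = 11
  e = 5
  a + b + c + d + e = 15
Solving the system yields a = 2, b = -4, c = 6, d = 6, e = 5.
So g(t) = 2t^4 - 4t^3 + 6t^2 + 6t + 5.
Check: g(-1) = 11. ✓

g(t) = 2t^4 - 4t^3 + 6t^2 + 6t + 5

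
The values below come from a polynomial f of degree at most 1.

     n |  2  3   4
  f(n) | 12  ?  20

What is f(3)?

16

On equispaced nodes a degree-1 polynomial has vanishing second forward difference, so
  f(2) - 2·f(3) + f(4) = 0.
Substituting the known values and solving for f(3):
  -2·f(3) = -32
  f(3) = 16.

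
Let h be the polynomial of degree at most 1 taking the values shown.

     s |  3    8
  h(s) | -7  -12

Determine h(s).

h(s) = -s - 4

Using the Lagrange interpolation formula with nodes 3, 8:
  L_0(s) = (s - 8) / -5
  L_1(s) = (s - 3) / 5
Then h(s) = -7·L_0(s) - 12·L_1(s).
Expanding and collecting terms gives h(s) = -s - 4.
Check: h(3) = -7. ✓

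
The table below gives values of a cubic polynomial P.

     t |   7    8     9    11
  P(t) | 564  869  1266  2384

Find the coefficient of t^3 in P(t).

2

Write P(t) = at^3 + bt^2 + ct + d. Substituting each data point gives a linear system:
  343a + 49b + 7c + d = 564
  512a + 64b + 8c + d = 869
  729a + 81b + 9c + d = 1266
  1331a + 121b + 11c + d = 2384
Solving the system yields a = 2, b = -2, c = -3, d = -3.
So P(t) = 2t^3 - 2t^2 - 3t - 3.
The leading coefficient is 2.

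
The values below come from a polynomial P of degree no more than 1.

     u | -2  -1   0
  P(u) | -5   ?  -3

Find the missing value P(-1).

-4

On equispaced nodes a degree-1 polynomial has vanishing second forward difference, so
  P(-2) - 2·P(-1) + P(0) = 0.
Substituting the known values and solving for P(-1):
  -2·P(-1) = 8
  P(-1) = -4.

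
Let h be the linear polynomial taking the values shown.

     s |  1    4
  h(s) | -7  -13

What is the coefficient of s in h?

Write h(s) = as + b. Substituting each data point gives a linear system:
  a + b = -7
  4a + b = -13
Solving the system yields a = -2, b = -5.
So h(s) = -2s - 5.
The leading coefficient is -2.

-2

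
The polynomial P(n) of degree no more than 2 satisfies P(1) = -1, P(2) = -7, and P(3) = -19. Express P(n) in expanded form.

P(n) = -3n^2 + 3n - 1

Using the Lagrange interpolation formula with nodes 1, 2, 3:
  L_0(n) = (n - 2)(n - 3) / 2
  L_1(n) = (n - 1)(n - 3) / -1
  L_2(n) = (n - 1)(n - 2) / 2
Then P(n) = -1·L_0(n) - 7·L_1(n) - 19·L_2(n).
Expanding and collecting terms gives P(n) = -3n^2 + 3n - 1.
Check: P(3) = -19. ✓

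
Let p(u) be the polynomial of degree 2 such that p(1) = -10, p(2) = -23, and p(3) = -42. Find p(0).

Using the Lagrange interpolation formula with nodes 1, 2, 3:
  L_0(u) = (u - 2)(u - 3) / 2
  L_1(u) = (u - 1)(u - 3) / -1
  L_2(u) = (u - 1)(u - 2) / 2
Then p(u) = -10·L_0(u) - 23·L_1(u) - 42·L_2(u).
Expanding and collecting terms gives p(u) = -3u^2 - 4u - 3.
Evaluating at u = 0: p(0) = -3.

-3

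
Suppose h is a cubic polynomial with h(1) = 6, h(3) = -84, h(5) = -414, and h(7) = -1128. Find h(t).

Using the Lagrange interpolation formula with nodes 1, 3, 5, 7:
  L_0(t) = (t - 3)(t - 5)(t - 7) / -48
  L_1(t) = (t - 1)(t - 5)(t - 7) / 16
  L_2(t) = (t - 1)(t - 3)(t - 7) / -16
  L_3(t) = (t - 1)(t - 3)(t - 5) / 48
Then h(t) = 6·L_0(t) - 84·L_1(t) - 414·L_2(t) - 1128·L_3(t).
Expanding and collecting terms gives h(t) = -3t^3 - 3t^2 + 6t + 6.
Check: h(3) = -84. ✓

h(t) = -3t^3 - 3t^2 + 6t + 6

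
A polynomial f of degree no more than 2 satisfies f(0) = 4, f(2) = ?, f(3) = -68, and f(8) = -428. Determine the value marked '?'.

-32

The 3 known points determine the degree-2 polynomial uniquely.
Write f(n) = an^2 + bn + c. Substituting each data point gives a linear system:
  c = 4
  9a + 3b + c = -68
  64a + 8b + c = -428
Solving the system yields a = -6, b = -6, c = 4.
So f(n) = -6n^2 - 6n + 4.
Then f(2) = -32.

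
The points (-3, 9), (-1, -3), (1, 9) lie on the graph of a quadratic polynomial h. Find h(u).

Using the Lagrange interpolation formula with nodes -3, -1, 1:
  L_0(u) = (u + 1)(u - 1) / 8
  L_1(u) = (u + 3)(u - 1) / -4
  L_2(u) = (u + 3)(u + 1) / 8
Then h(u) = 9·L_0(u) - 3·L_1(u) + 9·L_2(u).
Expanding and collecting terms gives h(u) = 3u² + 6u.
Check: h(-3) = 9. ✓

h(u) = 3u^2 + 6u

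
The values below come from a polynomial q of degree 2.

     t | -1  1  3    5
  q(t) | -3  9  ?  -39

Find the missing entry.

-3

The 3 known points determine the degree-2 polynomial uniquely.
Write q(t) = at^2 + bt + c. Substituting each data point gives a linear system:
  a - b + c = -3
  a + b + c = 9
  25a + 5b + c = -39
Solving the system yields a = -3, b = 6, c = 6.
So q(t) = -3t^2 + 6t + 6.
Then q(3) = -3.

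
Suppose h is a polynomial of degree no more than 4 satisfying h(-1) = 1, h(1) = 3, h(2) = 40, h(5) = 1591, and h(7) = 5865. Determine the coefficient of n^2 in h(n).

Write h(n) = an^4 + bn^3 + cn^2 + dn + e. Substituting each data point gives a linear system:
  a - b + c - d + e = 1
  a + b + c + d + e = 3
  16a + 8b + 4c + 2d + e = 40
  625a + 125b + 25c + 5d + e = 1591
  2401a + 343b + 49c + 7d + e = 5865
Solving the system yields a = 2, b = 4, c = -6, d = -3, e = 6.
So h(n) = 2n^4 + 4n^3 - 6n^2 - 3n + 6.
The coefficient of n^2 is -6.

-6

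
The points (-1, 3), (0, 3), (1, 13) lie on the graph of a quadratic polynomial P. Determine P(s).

Write P(s) = as^2 + bs + c. Substituting each data point gives a linear system:
  a - b + c = 3
  c = 3
  a + b + c = 13
Solving the system yields a = 5, b = 5, c = 3.
So P(s) = 5s^2 + 5s + 3.
Check: P(1) = 13. ✓

P(s) = 5s^2 + 5s + 3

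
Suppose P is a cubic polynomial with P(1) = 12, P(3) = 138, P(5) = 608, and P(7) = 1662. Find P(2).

Write P(t) = at^3 + bt^2 + ct + d. Substituting each data point gives a linear system:
  a + b + c + d = 12
  27a + 9b + 3c + d = 138
  125a + 25b + 5c + d = 608
  343a + 49b + 7c + d = 1662
Solving the system yields a = 5, b = -2, c = 6, d = 3.
So P(t) = 5t³ - 2t² + 6t + 3.
Then P(2) = 47.

47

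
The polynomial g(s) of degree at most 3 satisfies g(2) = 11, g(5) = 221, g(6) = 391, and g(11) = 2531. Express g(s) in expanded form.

Using the Lagrange interpolation formula with nodes 2, 5, 6, 11:
  L_0(s) = (s - 5)(s - 6)(s - 11) / -108
  L_1(s) = (s - 2)(s - 6)(s - 11) / 18
  L_2(s) = (s - 2)(s - 5)(s - 11) / -20
  L_3(s) = (s - 2)(s - 5)(s - 6) / 270
Then g(s) = 11·L_0(s) + 221·L_1(s) + 391·L_2(s) + 2531·L_3(s).
Expanding and collecting terms gives g(s) = 2s^3 - s^2 - s + 1.
Check: g(11) = 2531. ✓

g(s) = 2s^3 - s^2 - s + 1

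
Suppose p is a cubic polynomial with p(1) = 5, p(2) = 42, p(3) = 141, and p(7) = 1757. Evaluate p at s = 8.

Write p(s) = as^3 + bs^2 + cs + d. Substituting each data point gives a linear system:
  a + b + c + d = 5
  8a + 4b + 2c + d = 42
  27a + 9b + 3c + d = 141
  343a + 49b + 7c + d = 1757
Solving the system yields a = 5, b = 1, c = -1, d = 0.
So p(s) = 5s^3 + s^2 - s.
Then p(8) = 2616.

2616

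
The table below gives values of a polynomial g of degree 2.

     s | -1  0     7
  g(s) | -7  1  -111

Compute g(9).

Write g(s) = as^2 + bs + c. Substituting each data point gives a linear system:
  a - b + c = -7
  c = 1
  49a + 7b + c = -111
Solving the system yields a = -3, b = 5, c = 1.
So g(s) = -3s² + 5s + 1.
Then g(9) = -197.

-197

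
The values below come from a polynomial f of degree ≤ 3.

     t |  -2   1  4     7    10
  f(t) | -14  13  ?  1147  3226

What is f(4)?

The 4 known points determine the degree-3 polynomial uniquely.
Write f(t) = at^3 + bt^2 + ct + d. Substituting each data point gives a linear system:
  -8a + 4b - 2c + d = -14
  a + b + c + d = 13
  343a + 49b + 7c + d = 1147
  1000a + 100b + 10c + d = 3226
Solving the system yields a = 3, b = 2, c = 2, d = 6.
So f(t) = 3t^3 + 2t^2 + 2t + 6.
Then f(4) = 238.

238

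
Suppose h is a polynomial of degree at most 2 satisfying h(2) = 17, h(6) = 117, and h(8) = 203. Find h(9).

Write h(t) = at^2 + bt + c. Substituting each data point gives a linear system:
  4a + 2b + c = 17
  36a + 6b + c = 117
  64a + 8b + c = 203
Solving the system yields a = 3, b = 1, c = 3.
So h(t) = 3t^2 + t + 3.
Then h(9) = 255.

255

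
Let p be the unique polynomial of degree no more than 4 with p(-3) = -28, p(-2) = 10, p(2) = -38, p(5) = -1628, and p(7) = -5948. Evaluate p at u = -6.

Using the Lagrange interpolation formula with nodes -3, -2, 2, 5, 7:
  L_0(u) = (u + 2)(u - 2)(u - 5)(u - 7) / 400
  L_1(u) = (u + 3)(u - 2)(u - 5)(u - 7) / -252
  L_2(u) = (u + 3)(u + 2)(u - 5)(u - 7) / 300
  L_3(u) = (u + 3)(u + 2)(u - 2)(u - 7) / -336
  L_4(u) = (u + 3)(u + 2)(u - 2)(u - 5) / 900
Then p(u) = -28·L_0(u) + 10·L_1(u) - 38·L_2(u) - 1628·L_3(u) - 5948·L_4(u).
Expanding and collecting terms gives p(u) = -2u^4 - 4u^3 + 4u^2 + 4u + 2.
Evaluating at u = -6: p(-6) = -1606.

-1606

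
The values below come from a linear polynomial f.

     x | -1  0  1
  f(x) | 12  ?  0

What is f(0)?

6

The 2 known points determine the degree-1 polynomial uniquely.
Write f(x) = ax + b. Substituting each data point gives a linear system:
  -a + b = 12
  a + b = 0
Solving the system yields a = -6, b = 6.
So f(x) = -6x + 6.
Then f(0) = 6.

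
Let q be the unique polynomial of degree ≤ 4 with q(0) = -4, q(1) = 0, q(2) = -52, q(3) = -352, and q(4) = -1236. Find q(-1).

Write q(t) = at^4 + bt^3 + ct^2 + dt + e. Substituting each data point gives a linear system:
  e = -4
  a + b + c + d + e = 0
  16a + 8b + 4c + 2d + e = -52
  81a + 27b + 9c + 3d + e = -352
  256a + 64b + 16c + 4d + e = -1236
Solving the system yields a = -6, b = 4, c = 2, d = 4, e = -4.
So q(t) = -6t⁴ + 4t³ + 2t² + 4t - 4.
Then q(-1) = -16.

-16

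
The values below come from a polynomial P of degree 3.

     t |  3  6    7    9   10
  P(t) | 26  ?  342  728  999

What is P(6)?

The 4 known points determine the degree-3 polynomial uniquely.
Write P(t) = at^3 + bt^2 + ct + d. Substituting each data point gives a linear system:
  27a + 9b + 3c + d = 26
  343a + 49b + 7c + d = 342
  729a + 81b + 9c + d = 728
  1000a + 100b + 10c + d = 999
Solving the system yields a = 1, b = 0, c = 0, d = -1.
So P(t) = t^3 - 1.
Then P(6) = 215.

215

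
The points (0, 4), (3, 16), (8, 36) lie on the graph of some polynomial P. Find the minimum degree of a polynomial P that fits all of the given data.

Divided differences on the nodes 0, 3, 8:
  order 0: 4  16  36
  order 1: 4  4
  order 2: 0
The order-1 divided differences are all 4 (nonzero) and every higher order vanishes, so the data lies on a polynomial of degree exactly 1.

1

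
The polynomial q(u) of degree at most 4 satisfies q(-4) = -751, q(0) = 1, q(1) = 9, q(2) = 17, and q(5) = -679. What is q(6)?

Using the Lagrange interpolation formula with nodes -4, 0, 1, 2, 5:
  L_0(u) = u(u - 1)(u - 2)(u - 5) / 1080
  L_1(u) = (u + 4)(u - 1)(u - 2)(u - 5) / -40
  L_2(u) = (u + 4)u(u - 2)(u - 5) / 20
  L_3(u) = (u + 4)u(u - 1)(u - 5) / -36
  L_4(u) = (u + 4)u(u - 1)(u - 2) / 540
Then q(u) = -751·L_0(u) + 1·L_1(u) + 9·L_2(u) + 17·L_3(u) - 679·L_4(u).
Expanding and collecting terms gives q(u) = -2u^4 + 4u^3 + 2u^2 + 4u + 1.
Evaluating at u = 6: q(6) = -1631.

-1631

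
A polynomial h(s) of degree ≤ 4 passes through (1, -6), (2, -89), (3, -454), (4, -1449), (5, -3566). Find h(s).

h(s) = -6s^4 + 2s^3 - 3s^2 + 2s - 1

Write h(s) = as^4 + bs^3 + cs^2 + ds + e. Substituting each data point gives a linear system:
  a + b + c + d + e = -6
  16a + 8b + 4c + 2d + e = -89
  81a + 27b + 9c + 3d + e = -454
  256a + 64b + 16c + 4d + e = -1449
  625a + 125b + 25c + 5d + e = -3566
Solving the system yields a = -6, b = 2, c = -3, d = 2, e = -1.
So h(s) = -6s^4 + 2s^3 - 3s^2 + 2s - 1.
Check: h(2) = -89. ✓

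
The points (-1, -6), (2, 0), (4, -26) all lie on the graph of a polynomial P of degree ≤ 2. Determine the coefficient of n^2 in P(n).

Write P(n) = an^2 + bn + c. Substituting each data point gives a linear system:
  a - b + c = -6
  4a + 2b + c = 0
  16a + 4b + c = -26
Solving the system yields a = -3, b = 5, c = 2.
So P(n) = -3n^2 + 5n + 2.
The leading coefficient is -3.

-3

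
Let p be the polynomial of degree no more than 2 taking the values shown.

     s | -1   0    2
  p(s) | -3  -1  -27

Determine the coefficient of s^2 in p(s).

-5

Write p(s) = as^2 + bs + c. Substituting each data point gives a linear system:
  a - b + c = -3
  c = -1
  4a + 2b + c = -27
Solving the system yields a = -5, b = -3, c = -1.
So p(s) = -5s^2 - 3s - 1.
The leading coefficient is -5.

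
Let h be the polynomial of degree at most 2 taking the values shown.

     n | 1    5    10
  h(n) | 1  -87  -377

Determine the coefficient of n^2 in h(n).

Write h(n) = an^2 + bn + c. Substituting each data point gives a linear system:
  a + b + c = 1
  25a + 5b + c = -87
  100a + 10b + c = -377
Solving the system yields a = -4, b = 2, c = 3.
So h(n) = -4n^2 + 2n + 3.
The leading coefficient is -4.

-4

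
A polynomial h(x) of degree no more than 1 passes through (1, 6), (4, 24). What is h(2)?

12

Using the Lagrange interpolation formula with nodes 1, 4:
  L_0(x) = (x - 4) / -3
  L_1(x) = (x - 1) / 3
Then h(x) = 6·L_0(x) + 24·L_1(x).
Expanding and collecting terms gives h(x) = 6x.
Evaluating at x = 2: h(2) = 12.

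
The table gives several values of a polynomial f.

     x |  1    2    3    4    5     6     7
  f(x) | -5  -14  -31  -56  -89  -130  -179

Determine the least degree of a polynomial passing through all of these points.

Forward differences of the values at x = 1, 2, 3, 4, 5, 6, 7:
  f  : -5  -14  -31  -56  -89  -130  -179
  Δ  : -9  -17  -25  -33  -41  -49
  Δ^2: -8  -8  -8  -8  -8
  Δ^3: 0  0  0  0
  Δ^4: 0  0  0
  Δ^5: 0  0
  Δ^6: 0
The second differences are constant (-8) and nonzero, while all higher differences vanish, so the minimal degree is 2.

2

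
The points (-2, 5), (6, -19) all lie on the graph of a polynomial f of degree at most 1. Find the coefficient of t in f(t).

Write f(t) = at + b. Substituting each data point gives a linear system:
  -2a + b = 5
  6a + b = -19
Solving the system yields a = -3, b = -1.
So f(t) = -3t - 1.
The leading coefficient is -3.

-3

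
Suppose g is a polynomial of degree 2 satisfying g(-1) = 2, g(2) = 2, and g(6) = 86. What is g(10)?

266

Write g(n) = an^2 + bn + c. Substituting each data point gives a linear system:
  a - b + c = 2
  4a + 2b + c = 2
  36a + 6b + c = 86
Solving the system yields a = 3, b = -3, c = -4.
So g(n) = 3n^2 - 3n - 4.
Then g(10) = 266.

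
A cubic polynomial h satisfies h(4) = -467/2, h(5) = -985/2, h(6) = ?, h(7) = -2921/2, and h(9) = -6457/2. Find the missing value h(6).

The 4 known points determine the degree-3 polynomial uniquely.
Write h(s) = as^3 + bs^2 + cs + d. Substituting each data point gives a linear system:
  64a + 16b + 4c + d = -467/2
  125a + 25b + 5c + d = -985/2
  343a + 49b + 7c + d = -2921/2
  729a + 81b + 9c + d = -6457/2
Solving the system yields a = -5, b = 5, c = 1, d = 5/2.
So h(s) = -5s^3 + 5s^2 + s + 5/2.
Then h(6) = -1783/2.

-1783/2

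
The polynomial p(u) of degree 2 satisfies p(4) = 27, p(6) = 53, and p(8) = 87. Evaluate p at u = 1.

Forward differences of the values at u = 4, 6, 8:
  p  : 27  53  87
  Δ  : 26  34
  Δ^2: 8
The second differences are constant, confirming degree 2.
Interpolating (Newton forward form) and evaluating at u = 1 gives p(1) = 3.

3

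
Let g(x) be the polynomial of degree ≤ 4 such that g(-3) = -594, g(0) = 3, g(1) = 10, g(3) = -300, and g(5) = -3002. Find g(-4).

Using the Lagrange interpolation formula with nodes -3, 0, 1, 3, 5:
  L_0(x) = x(x - 1)(x - 3)(x - 5) / 576
  L_1(x) = (x + 3)(x - 1)(x - 3)(x - 5) / -45
  L_2(x) = (x + 3)x(x - 3)(x - 5) / 32
  L_3(x) = (x + 3)x(x - 1)(x - 5) / -72
  L_4(x) = (x + 3)x(x - 1)(x - 3) / 320
Then g(x) = -594·L_0(x) + 3·L_1(x) + 10·L_2(x) - 300·L_3(x) - 3002·L_4(x).
Expanding and collecting terms gives g(x) = -6x⁴ + 5x³ + 4x² + 4x + 3.
Evaluating at x = -4: g(-4) = -1805.

-1805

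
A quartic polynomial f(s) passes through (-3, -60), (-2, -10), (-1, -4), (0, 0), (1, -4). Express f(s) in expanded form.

Using the Lagrange interpolation formula with nodes -3, -2, -1, 0, 1:
  L_0(s) = (s + 2)(s + 1)s(s - 1) / 24
  L_1(s) = (s + 3)(s + 1)s(s - 1) / -6
  L_2(s) = (s + 3)(s + 2)s(s - 1) / 4
  L_3(s) = (s + 3)(s + 2)(s + 1)(s - 1) / -6
  L_4(s) = (s + 3)(s + 2)(s + 1)s / 24
Then f(s) = -60·L_0(s) - 10·L_1(s) - 4·L_2(s) + 0·L_3(s) - 4·L_4(s).
Expanding and collecting terms gives f(s) = -2s^4 - 5s^3 - 2s^2 + 5s.
Check: f(1) = -4. ✓

f(s) = -2s^4 - 5s^3 - 2s^2 + 5s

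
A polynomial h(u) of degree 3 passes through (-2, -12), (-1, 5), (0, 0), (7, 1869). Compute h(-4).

-232

Using the Lagrange interpolation formula with nodes -2, -1, 0, 7:
  L_0(u) = (u + 1)u(u - 7) / -18
  L_1(u) = (u + 2)u(u - 7) / 8
  L_2(u) = (u + 2)(u + 1)(u - 7) / -14
  L_3(u) = (u + 2)(u + 1)u / 504
Then h(u) = -12·L_0(u) + 5·L_1(u) + 0·L_2(u) + 1869·L_3(u).
Expanding and collecting terms gives h(u) = 5u^3 + 4u^2 - 6u.
Evaluating at u = -4: h(-4) = -232.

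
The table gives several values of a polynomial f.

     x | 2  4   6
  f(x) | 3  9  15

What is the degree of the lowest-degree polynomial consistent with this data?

1

Forward differences of the values at x = 2, 4, 6:
  f  : 3  9  15
  Δ  : 6  6
  Δ^2: 0
The first differences are constant (6) and nonzero, while all higher differences vanish, so the minimal degree is 1.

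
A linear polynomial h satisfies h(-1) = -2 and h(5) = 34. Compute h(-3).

Using the Lagrange interpolation formula with nodes -1, 5:
  L_0(n) = (n - 5) / -6
  L_1(n) = (n + 1) / 6
Then h(n) = -2·L_0(n) + 34·L_1(n).
Expanding and collecting terms gives h(n) = 6n + 4.
Evaluating at n = -3: h(-3) = -14.

-14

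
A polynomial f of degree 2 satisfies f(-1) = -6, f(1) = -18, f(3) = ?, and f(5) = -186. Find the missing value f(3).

On equispaced nodes a degree-2 polynomial has vanishing third forward difference, so
  - f(-1) + 3·f(1) - 3·f(3) + f(5) = 0.
Substituting the known values and solving for f(3):
  -3·f(3) = 234
  f(3) = -78.

-78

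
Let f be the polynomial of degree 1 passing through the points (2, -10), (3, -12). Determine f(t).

f(t) = -2t - 6

Write f(t) = at + b. Substituting each data point gives a linear system:
  2a + b = -10
  3a + b = -12
Solving the system yields a = -2, b = -6.
So f(t) = -2t - 6.
Check: f(2) = -10. ✓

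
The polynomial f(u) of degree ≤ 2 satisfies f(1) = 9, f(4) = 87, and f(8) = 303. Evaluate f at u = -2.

3

Using the Lagrange interpolation formula with nodes 1, 4, 8:
  L_0(u) = (u - 4)(u - 8) / 21
  L_1(u) = (u - 1)(u - 8) / -12
  L_2(u) = (u - 1)(u - 4) / 28
Then f(u) = 9·L_0(u) + 87·L_1(u) + 303·L_2(u).
Expanding and collecting terms gives f(u) = 4u^2 + 6u - 1.
Evaluating at u = -2: f(-2) = 3.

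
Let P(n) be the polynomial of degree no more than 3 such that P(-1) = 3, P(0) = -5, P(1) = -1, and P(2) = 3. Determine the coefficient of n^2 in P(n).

6

Write P(n) = an^3 + bn^2 + cn + d. Substituting each data point gives a linear system:
  -a + b - c + d = 3
  d = -5
  a + b + c + d = -1
  8a + 4b + 2c + d = 3
Solving the system yields a = -2, b = 6, c = 0, d = -5.
So P(n) = -2n³ + 6n² - 5.
The coefficient of n^2 is 6.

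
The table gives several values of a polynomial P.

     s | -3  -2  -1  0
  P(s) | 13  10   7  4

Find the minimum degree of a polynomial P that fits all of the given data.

1

Forward differences of the values at s = -3, -2, -1, 0:
  P  : 13  10  7  4
  Δ  : -3  -3  -3
  Δ^2: 0  0
  Δ^3: 0
The first differences are constant (-3) and nonzero, while all higher differences vanish, so the minimal degree is 1.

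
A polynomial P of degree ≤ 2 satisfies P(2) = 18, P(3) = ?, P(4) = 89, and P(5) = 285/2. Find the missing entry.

95/2

On equispaced nodes a degree-2 polynomial has vanishing third forward difference, so
  - P(2) + 3·P(3) - 3·P(4) + P(5) = 0.
Substituting the known values and solving for P(3):
  3·P(3) = 285/2
  P(3) = 95/2.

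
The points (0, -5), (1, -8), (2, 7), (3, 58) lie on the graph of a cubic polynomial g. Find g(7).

Write g(t) = at^3 + bt^2 + ct + d. Substituting each data point gives a linear system:
  d = -5
  a + b + c + d = -8
  8a + 4b + 2c + d = 7
  27a + 9b + 3c + d = 58
Solving the system yields a = 3, b = 0, c = -6, d = -5.
So g(t) = 3t^3 - 6t - 5.
Then g(7) = 982.

982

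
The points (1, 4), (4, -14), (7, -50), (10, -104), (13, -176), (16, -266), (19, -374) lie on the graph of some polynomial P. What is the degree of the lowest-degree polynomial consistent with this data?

2

Forward differences of the values at n = 1, 4, 7, 10, 13, 16, 19:
  P  : 4  -14  -50  -104  -176  -266  -374
  Δ  : -18  -36  -54  -72  -90  -108
  Δ^2: -18  -18  -18  -18  -18
  Δ^3: 0  0  0  0
  Δ^4: 0  0  0
  Δ^5: 0  0
  Δ^6: 0
The second differences are constant (-18) and nonzero, while all higher differences vanish, so the minimal degree is 2.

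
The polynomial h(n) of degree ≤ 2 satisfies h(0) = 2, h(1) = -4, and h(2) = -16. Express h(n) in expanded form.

h(n) = -3n^2 - 3n + 2

Write h(n) = an^2 + bn + c. Substituting each data point gives a linear system:
  c = 2
  a + b + c = -4
  4a + 2b + c = -16
Solving the system yields a = -3, b = -3, c = 2.
So h(n) = -3n² - 3n + 2.
Check: h(0) = 2. ✓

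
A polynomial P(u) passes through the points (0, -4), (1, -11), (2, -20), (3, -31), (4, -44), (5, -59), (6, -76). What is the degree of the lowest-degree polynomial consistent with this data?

Forward differences of the values at u = 0, 1, 2, 3, 4, 5, 6:
  P  : -4  -11  -20  -31  -44  -59  -76
  Δ  : -7  -9  -11  -13  -15  -17
  Δ^2: -2  -2  -2  -2  -2
  Δ^3: 0  0  0  0
  Δ^4: 0  0  0
  Δ^5: 0  0
  Δ^6: 0
The second differences are constant (-2) and nonzero, while all higher differences vanish, so the minimal degree is 2.

2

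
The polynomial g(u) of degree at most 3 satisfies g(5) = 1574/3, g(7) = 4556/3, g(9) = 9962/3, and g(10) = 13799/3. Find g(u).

Write g(u) = au^3 + bu^2 + cu + d. Substituting each data point gives a linear system:
  125a + 25b + 5c + d = 1574/3
  343a + 49b + 7c + d = 4556/3
  729a + 81b + 9c + d = 9962/3
  1000a + 100b + 10c + d = 13799/3
Solving the system yields a = 5, b = -4, c = 0, d = -1/3.
So g(u) = 5u³ - 4u² - 1/3.
Check: g(9) = 9962/3. ✓

g(u) = 5u^3 - 4u^2 - 1/3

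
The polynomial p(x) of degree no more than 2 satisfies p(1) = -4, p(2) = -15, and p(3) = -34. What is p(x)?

p(x) = -4x^2 + x - 1

Using the Lagrange interpolation formula with nodes 1, 2, 3:
  L_0(x) = (x - 2)(x - 3) / 2
  L_1(x) = (x - 1)(x - 3) / -1
  L_2(x) = (x - 1)(x - 2) / 2
Then p(x) = -4·L_0(x) - 15·L_1(x) - 34·L_2(x).
Expanding and collecting terms gives p(x) = -4x^2 + x - 1.
Check: p(1) = -4. ✓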